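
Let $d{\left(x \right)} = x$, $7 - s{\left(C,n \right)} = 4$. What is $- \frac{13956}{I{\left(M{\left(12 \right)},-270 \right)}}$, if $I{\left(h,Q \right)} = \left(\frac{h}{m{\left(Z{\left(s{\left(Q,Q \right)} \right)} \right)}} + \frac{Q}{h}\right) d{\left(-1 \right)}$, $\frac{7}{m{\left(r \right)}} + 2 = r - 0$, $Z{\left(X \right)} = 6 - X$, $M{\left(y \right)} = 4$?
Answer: $- \frac{195384}{937} \approx -208.52$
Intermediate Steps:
$s{\left(C,n \right)} = 3$ ($s{\left(C,n \right)} = 7 - 4 = 3$)
$m{\left(r \right)} = \frac{7}{-2 + r}$ ($m{\left(r \right)} = \frac{7}{-2 + \left(r - 0\right)} = \frac{7}{-2 + \left(r + 0\right)} = \frac{7}{-2 + r}$)
$I{\left(h,Q \right)} = - \frac{h}{7} - \frac{Q}{h}$ ($I{\left(h,Q \right)} = \left(\frac{h}{7 \frac{1}{-2 + \left(6 - 3\right)}} + \frac{Q}{h}\right) \left(-1\right) = \left(\frac{h}{7 \frac{1}{-2 + 3}} + \frac{Q}{h}\right) \left(-1\right) = \left(\frac{h}{7 \cdot 1^{-1}} + \frac{Q}{h}\right) \left(-1\right) = \left(\frac{h}{7 \cdot 1} + \frac{Q}{h}\right) \left(-1\right) = \left(\frac{h}{7} + \frac{Q}{h}\right) \left(-1\right) = - \frac{h}{7} - \frac{Q}{h}$)
$- \frac{13956}{I{\left(M{\left(12 \right)},-270 \right)}} = - \frac{13956}{\left(- \frac{1}{7}\right) 4 - - \frac{270}{4}} = - \frac{13956}{- \frac{4}{7} - \left(-270\right) \frac{1}{4}} = - \frac{13956}{- \frac{4}{7} + \frac{135}{2}} = - \frac{13956}{\frac{937}{14}} = \left(-13956\right) \frac{14}{937} = - \frac{195384}{937}$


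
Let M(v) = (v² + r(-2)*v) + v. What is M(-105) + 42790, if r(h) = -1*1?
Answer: 53815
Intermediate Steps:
r(h) = -1
M(v) = v² (M(v) = (v² - v) + v = v²)
M(-105) + 42790 = (-105)² + 42790 = 11025 + 42790 = 53815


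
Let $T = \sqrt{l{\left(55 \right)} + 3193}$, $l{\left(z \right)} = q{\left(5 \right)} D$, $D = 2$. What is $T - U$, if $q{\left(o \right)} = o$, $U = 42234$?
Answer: $-42234 + \sqrt{3203} \approx -42177.0$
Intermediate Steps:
$l{\left(z \right)} = 10$ ($l{\left(z \right)} = 5 \cdot 2 = 10$)
$T = \sqrt{3203}$ ($T = \sqrt{10 + 3193} = \sqrt{3203} \approx 56.595$)
$T - U = \sqrt{3203} - 42234 = -42234 + \sqrt{3203}$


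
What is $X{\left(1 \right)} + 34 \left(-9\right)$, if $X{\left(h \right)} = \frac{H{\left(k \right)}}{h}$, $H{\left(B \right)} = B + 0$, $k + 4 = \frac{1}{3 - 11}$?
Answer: $- \frac{2481}{8} \approx -310.13$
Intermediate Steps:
$k = - \frac{33}{8}$ ($k = -4 + \frac{1}{3 - 11} = -4 + \frac{1}{-8} = -4 - \frac{1}{8} = - \frac{33}{8} \approx -4.125$)
$H{\left(B \right)} = B$
$X{\left(h \right)} = - \frac{33}{8 h}$
$X{\left(1 \right)} + 34 \left(-9\right) = - \frac{33}{8 \cdot 1} + 34 \left(-9\right) = \left(- \frac{33}{8}\right) 1 - 306 = - \frac{33}{8} - 306 = - \frac{2481}{8}$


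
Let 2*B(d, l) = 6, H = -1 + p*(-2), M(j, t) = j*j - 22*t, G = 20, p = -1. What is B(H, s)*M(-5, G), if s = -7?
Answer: -1245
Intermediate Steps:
M(j, t) = j**2 - 22*t
H = 1 (H = -1 - 1*(-2) = -1 + 2 = 1)
B(d, l) = 3 (B(d, l) = (1/2)*6 = 3)
B(H, s)*M(-5, G) = 3*((-5)**2 - 22*20) = 3*(25 - 440) = 3*(-415) = -1245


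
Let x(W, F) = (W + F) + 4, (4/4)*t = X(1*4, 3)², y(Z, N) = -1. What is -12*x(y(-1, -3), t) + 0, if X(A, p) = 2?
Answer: -84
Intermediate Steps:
t = 4 (t = 2² = 4)
x(W, F) = 4 + F + W (x(W, F) = (F + W) + 4 = 4 + F + W)
-12*x(y(-1, -3), t) + 0 = -12*(4 + 4 - 1) + 0 = -12*7 + 0 = -84 + 0 = -84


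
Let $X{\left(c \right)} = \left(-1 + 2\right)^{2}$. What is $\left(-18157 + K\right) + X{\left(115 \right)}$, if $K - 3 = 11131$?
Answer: $-7022$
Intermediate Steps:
$K = 11134$ ($K = 3 + 11131 = 11134$)
$X{\left(c \right)} = 1$ ($X{\left(c \right)} = 1^{2} = 1$)
$\left(-18157 + K\right) + X{\left(115 \right)} = \left(-18157 + 11134\right) + 1 = -7023 + 1 = -7022$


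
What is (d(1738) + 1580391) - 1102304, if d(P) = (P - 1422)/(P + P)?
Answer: 5258958/11 ≈ 4.7809e+5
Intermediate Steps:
d(P) = (-1422 + P)/(2*P) (d(P) = (-1422 + P)/((2*P)) = (-1422 + P)*(1/(2*P)) = (-1422 + P)/(2*P))
(d(1738) + 1580391) - 1102304 = ((½)*(-1422 + 1738)/1738 + 1580391) - 1102304 = ((½)*(1/1738)*316 + 1580391) - 1102304 = (1/11 + 1580391) - 1102304 = 17384302/11 - 1102304 = 5258958/11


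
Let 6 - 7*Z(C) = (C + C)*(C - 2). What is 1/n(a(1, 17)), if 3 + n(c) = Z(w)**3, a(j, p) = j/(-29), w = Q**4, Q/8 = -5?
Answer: -343/2251794536030465471109135912139694080813 ≈ -1.5232e-37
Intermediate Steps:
Q = -40 (Q = 8*(-5) = -40)
w = 2560000 (w = (-40)**4 = 2560000)
Z(C) = 6/7 - 2*C*(-2 + C)/7 (Z(C) = 6/7 - (C + C)*(C - 2)/7 = 6/7 - 2*C*(-2 + C)/7)
a(j, p) = -j/29 (a(j, p) = j*(-1/29) = -j/29)
n(c) = -2251794536030465471109135912139694080813/343 (n(c) = -3 + (6/7 - 2/7*2560000**2 + (4/7)*2560000)**3 = -3 + (6/7 - 2/7*6553600000000 + 10240000/7)**3 = -3 + (6/7 - 13107200000000/7 + 10240000/7)**3 = -3 + (-13107189759994/7)**3 = -3 - 2251794536030465471109135912139694079784/343 = -2251794536030465471109135912139694080813/343)
1/n(a(1, 17)) = 1/(-2251794536030465471109135912139694080813/343) = -343/2251794536030465471109135912139694080813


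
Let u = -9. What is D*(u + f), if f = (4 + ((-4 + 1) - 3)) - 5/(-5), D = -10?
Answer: 100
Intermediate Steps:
f = -1 (f = (4 + (-3 - 3)) - 5*(-1/5) = (4 - 6) + 1 = -2 + 1 = -1)
D*(u + f) = -10*(-9 - 1) = -10*(-10) = 100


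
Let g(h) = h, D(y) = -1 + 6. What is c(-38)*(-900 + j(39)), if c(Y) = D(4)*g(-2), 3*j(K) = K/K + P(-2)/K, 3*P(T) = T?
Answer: 3157850/351 ≈ 8996.7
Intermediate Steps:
D(y) = 5
P(T) = T/3
j(K) = 1/3 - 2/(9*K) (j(K) = (K/K + ((1/3)*(-2))/K)/3 = (1 - 2/(3*K))/3 = 1/3 - 2/(9*K))
c(Y) = -10 (c(Y) = 5*(-2) = -10)
c(-38)*(-900 + j(39)) = -10*(-900 + (1/9)*(-2 + 3*39)/39) = -10*(-900 + (1/9)*(1/39)*(-2 + 117)) = -10*(-900 + (1/9)*(1/39)*115) = -10*(-900 + 115/351) = -10*(-315785/351) = 3157850/351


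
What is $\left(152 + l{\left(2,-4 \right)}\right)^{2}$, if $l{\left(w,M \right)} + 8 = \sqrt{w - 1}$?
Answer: $21025$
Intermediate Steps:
$l{\left(w,M \right)} = -8 + \sqrt{-1 + w}$ ($l{\left(w,M \right)} = -8 + \sqrt{w - 1} = -8 + \sqrt{-1 + w}$)
$\left(152 + l{\left(2,-4 \right)}\right)^{2} = \left(152 - \left(8 - \sqrt{-1 + 2}\right)\right)^{2} = \left(152 - \left(8 - \sqrt{1}\right)\right)^{2} = \left(152 + \left(-8 + 1\right)\right)^{2} = \left(152 - 7\right)^{2} = 145^{2} = 21025$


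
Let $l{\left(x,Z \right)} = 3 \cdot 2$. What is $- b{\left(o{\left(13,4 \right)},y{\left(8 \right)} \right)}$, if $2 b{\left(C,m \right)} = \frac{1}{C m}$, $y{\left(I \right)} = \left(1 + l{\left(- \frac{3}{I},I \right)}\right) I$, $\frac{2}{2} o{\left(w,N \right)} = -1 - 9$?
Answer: $\frac{1}{1120} \approx 0.00089286$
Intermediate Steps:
$l{\left(x,Z \right)} = 6$
$o{\left(w,N \right)} = -10$ ($o{\left(w,N \right)} = -1 - 9 = -10$)
$y{\left(I \right)} = 7 I$ ($y{\left(I \right)} = \left(1 + 6\right) I = 7 I$)
$b{\left(C,m \right)} = \frac{1}{2 C m}$
$- b{\left(o{\left(13,4 \right)},y{\left(8 \right)} \right)} = - \frac{1}{2 \left(-10\right) 7 \cdot 8} = - \frac{-1}{2 \cdot 10 \cdot 56} = \left(-1\right) \left(- \frac{1}{1120}\right) = \frac{1}{1120}$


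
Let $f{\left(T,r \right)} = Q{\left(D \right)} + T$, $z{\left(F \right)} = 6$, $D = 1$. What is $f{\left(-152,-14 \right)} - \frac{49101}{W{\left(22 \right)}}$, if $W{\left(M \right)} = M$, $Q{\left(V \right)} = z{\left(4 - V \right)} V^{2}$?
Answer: $- \frac{52313}{22} \approx -2377.9$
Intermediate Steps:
$Q{\left(V \right)} = 6 V^{2}$
$f{\left(T,r \right)} = 6 + T$ ($f{\left(T,r \right)} = 6 \cdot 1^{2} + T = 6 \cdot 1 + T = 6 + T$)
$f{\left(-152,-14 \right)} - \frac{49101}{W{\left(22 \right)}} = \left(6 - 152\right) - \frac{49101}{22} = -146 - \frac{49101}{22} = - \frac{52313}{22}$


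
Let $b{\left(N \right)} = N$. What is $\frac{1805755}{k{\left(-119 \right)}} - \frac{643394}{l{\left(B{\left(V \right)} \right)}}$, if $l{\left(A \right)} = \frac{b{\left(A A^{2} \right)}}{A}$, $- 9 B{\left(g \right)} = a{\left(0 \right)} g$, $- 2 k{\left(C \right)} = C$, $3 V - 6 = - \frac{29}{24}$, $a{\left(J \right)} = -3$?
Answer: $- \frac{503486063638}{224825} \approx -2.2395 \cdot 10^{6}$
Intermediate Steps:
$V = \frac{115}{72}$ ($V = 2 + \frac{\left(-29\right) \frac{1}{24}}{3} = 2 + \frac{1}{3} \left(- \frac{29}{24}\right) = 2 - \frac{29}{72} = \frac{115}{72} \approx 1.5972$)
$k{\left(C \right)} = - \frac{C}{2}$
$B{\left(g \right)} = \frac{g}{3}$ ($B{\left(g \right)} = - \frac{\left(-3\right) g}{9} = \frac{g}{3}$)
$l{\left(A \right)} = A^{2}$ ($l{\left(A \right)} = \frac{A A^{2}}{A} = \frac{A^{3}}{A} = A^{2}$)
$\frac{1805755}{k{\left(-119 \right)}} - \frac{643394}{l{\left(B{\left(V \right)} \right)}} = \frac{1805755}{\left(- \frac{1}{2}\right) \left(-119\right)} - \frac{643394}{\left(\frac{1}{3} \cdot \frac{115}{72}\right)^{2}} = \frac{1805755}{\frac{119}{2}} - \frac{643394}{\left(\frac{115}{216}\right)^{2}} = 1805755 \cdot \frac{2}{119} - \frac{643394}{\frac{13225}{46656}} = \frac{515930}{17} - \frac{30018190464}{13225} = - \frac{503486063638}{224825}$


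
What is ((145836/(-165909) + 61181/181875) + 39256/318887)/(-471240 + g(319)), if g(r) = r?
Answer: 1345580142971759/1510450751713377106875 ≈ 8.9085e-7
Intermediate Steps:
((145836/(-165909) + 61181/181875) + 39256/318887)/(-471240 + g(319)) = ((145836/(-165909) + 61181/181875) + 39256/318887)/(-471240 + 319) = ((145836*(-1/165909) + 61181*(1/181875)) + 39256*(1/318887))/(-470921) = ((-48612/55303 + 61181/181875) + 39256/318887)*(-1/470921) = (-5457814657/10058233125 + 39256/318887)*(-1/470921) = -1345580142971759/3207439786531875*(-1/470921) = 1345580142971759/1510450751713377106875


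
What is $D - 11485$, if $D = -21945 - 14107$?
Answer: $-47537$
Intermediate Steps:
$D = -36052$
$D - 11485 = -36052 - 11485 = -47537$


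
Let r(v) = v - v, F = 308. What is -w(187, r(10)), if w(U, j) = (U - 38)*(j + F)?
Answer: -45892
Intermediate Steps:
r(v) = 0
w(U, j) = (-38 + U)*(308 + j) (w(U, j) = (U - 38)*(j + 308) = (-38 + U)*(308 + j))
-w(187, r(10)) = -(-11704 - 38*0 + 308*187 + 187*0) = -(-11704 + 0 + 57596 + 0) = -1*45892 = -45892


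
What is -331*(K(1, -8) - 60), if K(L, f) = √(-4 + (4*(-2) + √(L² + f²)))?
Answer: 19860 - 331*√(-12 + √65) ≈ 19860.0 - 656.83*I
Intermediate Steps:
K(L, f) = √(-12 + √(L² + f²)) (K(L, f) = √(-4 + (-8 + √(L² + f²))) = √(-12 + √(L² + f²)))
-331*(K(1, -8) - 60) = -331*(√(-12 + √(1² + (-8)²)) - 60) = -331*(√(-12 + √(1 + 64)) - 60) = -331*(√(-12 + √65) - 60) = -331*(-60 + √(-12 + √65)) = 19860 - 331*√(-12 + √65)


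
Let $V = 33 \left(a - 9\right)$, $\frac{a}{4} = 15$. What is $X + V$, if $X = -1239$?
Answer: $444$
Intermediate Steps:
$a = 60$ ($a = 4 \cdot 15 = 60$)
$V = 1683$ ($V = 33 \left(60 - 9\right) = 33 \cdot 51 = 1683$)
$X + V = -1239 + 1683 = 444$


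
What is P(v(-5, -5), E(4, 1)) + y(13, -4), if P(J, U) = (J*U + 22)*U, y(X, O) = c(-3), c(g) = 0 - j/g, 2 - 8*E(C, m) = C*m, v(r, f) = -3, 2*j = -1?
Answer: -281/48 ≈ -5.8542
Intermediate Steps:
j = -½ (j = (½)*(-1) = -½ ≈ -0.50000)
E(C, m) = ¼ - C*m/8
c(g) = 1/(2*g) (c(g) = 0 - (-1)/(2*g) = 0 + 1/(2*g) = 1/(2*g))
y(X, O) = -⅙ (y(X, O) = (½)/(-3) = (½)*(-⅓) = -⅙)
P(J, U) = U*(22 + J*U) (P(J, U) = (22 + J*U)*U = U*(22 + J*U))
P(v(-5, -5), E(4, 1)) + y(13, -4) = (¼ - ⅛*4*1)*(22 - 3*(¼ - ⅛*4*1)) - ⅙ = (¼ - ½)*(22 - 3*(¼ - ½)) - ⅙ = -(22 - 3*(-¼))/4 - ⅙ = -(22 + ¾)/4 - ⅙ = -¼*91/4 - ⅙ = -91/16 - ⅙ = -281/48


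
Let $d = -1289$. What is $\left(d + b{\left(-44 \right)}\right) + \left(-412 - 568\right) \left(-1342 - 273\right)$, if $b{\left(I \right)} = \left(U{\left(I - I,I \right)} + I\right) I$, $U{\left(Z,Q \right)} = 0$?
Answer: $1583347$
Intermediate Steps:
$b{\left(I \right)} = I^{2}$ ($b{\left(I \right)} = \left(0 + I\right) I = I I = I^{2}$)
$\left(d + b{\left(-44 \right)}\right) + \left(-412 - 568\right) \left(-1342 - 273\right) = \left(-1289 + \left(-44\right)^{2}\right) + \left(-412 - 568\right) \left(-1342 - 273\right) = \left(-1289 + 1936\right) - -1582700 = 647 + 1582700 = 1583347$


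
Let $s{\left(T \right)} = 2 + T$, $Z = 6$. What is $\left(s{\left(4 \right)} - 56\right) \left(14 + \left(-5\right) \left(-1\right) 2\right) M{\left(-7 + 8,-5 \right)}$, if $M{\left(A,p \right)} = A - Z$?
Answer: $6000$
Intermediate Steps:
$M{\left(A,p \right)} = -6 + A$ ($M{\left(A,p \right)} = A - 6 = -6 + A$)
$\left(s{\left(4 \right)} - 56\right) \left(14 + \left(-5\right) \left(-1\right) 2\right) M{\left(-7 + 8,-5 \right)} = \left(\left(2 + 4\right) - 56\right) \left(14 + \left(-5\right) \left(-1\right) 2\right) \left(-6 + \left(-7 + 8\right)\right) = \left(6 - 56\right) \left(14 + 5 \cdot 2\right) \left(-6 + 1\right) = - 50 \left(14 + 10\right) \left(-5\right) = \left(-50\right) 24 \left(-5\right) = \left(-1200\right) \left(-5\right) = 6000$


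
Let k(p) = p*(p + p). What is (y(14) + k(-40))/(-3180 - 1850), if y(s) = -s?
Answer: -1593/2515 ≈ -0.63340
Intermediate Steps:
k(p) = 2*p² (k(p) = p*(2*p) = 2*p²)
(y(14) + k(-40))/(-3180 - 1850) = (-1*14 + 2*(-40)²)/(-3180 - 1850) = (-14 + 2*1600)/(-5030) = (-14 + 3200)*(-1/5030) = 3186*(-1/5030) = -1593/2515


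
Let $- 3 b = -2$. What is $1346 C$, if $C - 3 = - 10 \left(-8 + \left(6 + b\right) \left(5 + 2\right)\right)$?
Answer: $- \frac{1549246}{3} \approx -5.1642 \cdot 10^{5}$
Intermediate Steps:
$b = \frac{2}{3}$ ($b = \left(- \frac{1}{3}\right) \left(-2\right) = \frac{2}{3} \approx 0.66667$)
$C = - \frac{1151}{3}$ ($C = 3 - 10 \left(-8 + \left(6 + \frac{2}{3}\right) \left(5 + 2\right)\right) = 3 - 10 \left(-8 + \frac{20}{3} \cdot 7\right) = 3 - 10 \left(-8 + \frac{140}{3}\right) = 3 - \frac{1160}{3} = - \frac{1151}{3} \approx -383.67$)
$1346 C = 1346 \left(- \frac{1151}{3}\right) = - \frac{1549246}{3}$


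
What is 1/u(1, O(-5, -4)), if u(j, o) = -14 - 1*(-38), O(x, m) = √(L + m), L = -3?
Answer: 1/24 ≈ 0.041667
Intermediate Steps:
O(x, m) = √(-3 + m)
u(j, o) = 24 (u(j, o) = -14 + 38 = 24)
1/u(1, O(-5, -4)) = 1/24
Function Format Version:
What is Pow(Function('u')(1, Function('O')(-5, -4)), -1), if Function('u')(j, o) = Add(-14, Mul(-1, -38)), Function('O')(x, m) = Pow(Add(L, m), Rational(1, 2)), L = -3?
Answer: Rational(1, 24) ≈ 0.041667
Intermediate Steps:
Function('O')(x, m) = Pow(Add(-3, m), Rational(1, 2))
Function('u')(j, o) = 24 (Function('u')(j, o) = Add(-14, 38) = 24)
Pow(Function('u')(1, Function('O')(-5, -4)), -1) = Pow(24, -1) = Rational(1, 24)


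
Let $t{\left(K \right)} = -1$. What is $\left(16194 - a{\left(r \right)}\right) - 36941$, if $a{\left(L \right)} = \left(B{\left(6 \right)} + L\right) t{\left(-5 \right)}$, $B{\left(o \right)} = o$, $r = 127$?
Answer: $-20614$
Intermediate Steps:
$a{\left(L \right)} = -6 - L$ ($a{\left(L \right)} = \left(6 + L\right) \left(-1\right) = -6 - L$)
$\left(16194 - a{\left(r \right)}\right) - 36941 = \left(16194 - \left(-6 - 127\right)\right) - 36941 = \left(16194 - -133\right) - 36941 = \left(16194 + 133\right) - 36941 = 16327 - 36941 = -20614$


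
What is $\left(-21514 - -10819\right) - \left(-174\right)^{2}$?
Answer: $-40971$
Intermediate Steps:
$\left(-21514 - -10819\right) - \left(-174\right)^{2} = \left(-21514 + 10819\right) - 30276 = -10695 - 30276 = -40971$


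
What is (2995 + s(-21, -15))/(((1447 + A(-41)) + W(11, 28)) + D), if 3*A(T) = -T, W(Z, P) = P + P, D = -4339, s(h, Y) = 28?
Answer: -9069/8467 ≈ -1.0711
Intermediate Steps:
W(Z, P) = 2*P
A(T) = -T/3 (A(T) = (-T)/3 = -T/3)
(2995 + s(-21, -15))/(((1447 + A(-41)) + W(11, 28)) + D) = (2995 + 28)/(((1447 - ⅓*(-41)) + 2*28) - 4339) = 3023/(((1447 + 41/3) + 56) - 4339) = 3023/((4382/3 + 56) - 4339) = 3023/(4550/3 - 4339) = 3023/(-8467/3) = 3023*(-3/8467) = -9069/8467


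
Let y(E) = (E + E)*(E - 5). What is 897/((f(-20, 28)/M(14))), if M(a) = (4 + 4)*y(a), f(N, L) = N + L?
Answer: 226044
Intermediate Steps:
y(E) = 2*E*(-5 + E) (y(E) = (2*E)*(-5 + E) = 2*E*(-5 + E))
f(N, L) = L + N
M(a) = 16*a*(-5 + a) (M(a) = (4 + 4)*(2*a*(-5 + a)) = 8*(2*a*(-5 + a)) = 16*a*(-5 + a))
897/((f(-20, 28)/M(14))) = 897/(((28 - 20)/((16*14*(-5 + 14))))) = 897/((8/((16*14*9)))) = 897/((8/2016)) = 897/((8*(1/2016))) = 897/(1/252) = 897*252 = 226044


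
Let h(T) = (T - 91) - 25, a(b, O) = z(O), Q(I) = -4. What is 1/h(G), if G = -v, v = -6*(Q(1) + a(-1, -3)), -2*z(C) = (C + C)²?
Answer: -1/248 ≈ -0.0040323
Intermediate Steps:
z(C) = -2*C² (z(C) = -(C + C)²/2 = -4*C²/2 = -2*C²)
a(b, O) = -2*O²
v = 132 (v = -6*(-4 - 2*(-3)²) = -6*(-4 - 2*9) = -6*(-4 - 18) = -6*(-22) = 132)
G = -132 (G = -1*132 = -132)
h(T) = -116 + T (h(T) = (-91 + T) - 25 = -116 + T)
1/h(G) = 1/(-116 - 132) = 1/(-248) = -1/248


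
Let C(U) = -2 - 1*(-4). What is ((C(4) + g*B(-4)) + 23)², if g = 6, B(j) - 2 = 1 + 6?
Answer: 6241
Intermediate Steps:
B(j) = 9 (B(j) = 2 + (1 + 6) = 2 + 7 = 9)
C(U) = 2 (C(U) = -2 + 4 = 2)
((C(4) + g*B(-4)) + 23)² = ((2 + 6*9) + 23)² = ((2 + 54) + 23)² = (56 + 23)² = 79² = 6241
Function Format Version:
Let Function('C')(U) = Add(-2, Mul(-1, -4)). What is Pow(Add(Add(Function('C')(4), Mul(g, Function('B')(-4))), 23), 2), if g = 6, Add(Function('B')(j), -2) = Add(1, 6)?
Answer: 6241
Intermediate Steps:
Function('B')(j) = 9 (Function('B')(j) = Add(2, Add(1, 6)) = Add(2, 7) = 9)
Function('C')(U) = 2 (Function('C')(U) = Add(-2, 4) = 2)
Pow(Add(Add(Function('C')(4), Mul(g, Function('B')(-4))), 23), 2) = Pow(Add(Add(2, Mul(6, 9)), 23), 2) = Pow(Add(Add(2, 54), 23), 2) = Pow(Add(56, 23), 2) = Pow(79, 2) = 6241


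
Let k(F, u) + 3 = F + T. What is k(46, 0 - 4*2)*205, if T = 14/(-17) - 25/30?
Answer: 864485/102 ≈ 8475.3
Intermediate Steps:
T = -169/102 (T = 14*(-1/17) - 25*1/30 = -14/17 - ⅚ = -169/102 ≈ -1.6569)
k(F, u) = -475/102 + F (k(F, u) = -3 + (F - 169/102) = -3 + (-169/102 + F) = -475/102 + F)
k(46, 0 - 4*2)*205 = (-475/102 + 46)*205 = (4217/102)*205 = 864485/102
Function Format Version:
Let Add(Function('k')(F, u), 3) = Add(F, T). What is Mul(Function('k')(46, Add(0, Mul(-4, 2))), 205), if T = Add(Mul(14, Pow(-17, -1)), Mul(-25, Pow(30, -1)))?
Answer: Rational(864485, 102) ≈ 8475.3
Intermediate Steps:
T = Rational(-169, 102) (T = Add(Mul(14, Rational(-1, 17)), Mul(-25, Rational(1, 30))) = Add(Rational(-14, 17), Rational(-5, 6)) = Rational(-169, 102) ≈ -1.6569)
Function('k')(F, u) = Add(Rational(-475, 102), F) (Function('k')(F, u) = Add(-3, Add(F, Rational(-169, 102))) = Add(-3, Add(Rational(-169, 102), F)) = Add(Rational(-475, 102), F))
Mul(Function('k')(46, Add(0, Mul(-4, 2))), 205) = Mul(Add(Rational(-475, 102), 46), 205) = Mul(Rational(4217, 102), 205) = Rational(864485, 102)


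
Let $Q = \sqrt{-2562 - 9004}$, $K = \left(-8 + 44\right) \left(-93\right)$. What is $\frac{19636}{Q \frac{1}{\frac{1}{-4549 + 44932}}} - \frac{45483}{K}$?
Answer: $\frac{15161}{1116} - \frac{9818 i \sqrt{11566}}{233534889} \approx 13.585 - 0.0045213 i$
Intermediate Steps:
$K = -3348$ ($K = 36 \left(-93\right) = -3348$)
$Q = i \sqrt{11566}$ ($Q = \sqrt{-11566} = i \sqrt{11566} \approx 107.55 i$)
$\frac{19636}{Q \frac{1}{\frac{1}{-4549 + 44932}}} - \frac{45483}{K} = \frac{19636}{i \sqrt{11566} \frac{1}{\frac{1}{-4549 + 44932}}} - \frac{45483}{-3348} = \frac{19636}{i \sqrt{11566} \frac{1}{\frac{1}{40383}}} - - \frac{15161}{1116} = \frac{19636}{i \sqrt{11566} \frac{1}{\frac{1}{40383}}} + \frac{15161}{1116} = \frac{19636}{i \sqrt{11566} \cdot 40383} + \frac{15161}{1116} = \frac{19636}{40383 i \sqrt{11566}} + \frac{15161}{1116} = 19636 \left(- \frac{i \sqrt{11566}}{467069778}\right) + \frac{15161}{1116} = - \frac{9818 i \sqrt{11566}}{233534889} + \frac{15161}{1116} = \frac{15161}{1116} - \frac{9818 i \sqrt{11566}}{233534889}$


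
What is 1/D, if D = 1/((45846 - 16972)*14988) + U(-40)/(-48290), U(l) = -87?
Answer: 10449074997240/18825236917 ≈ 555.06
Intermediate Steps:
D = 18825236917/10449074997240 (D = 1/((45846 - 16972)*14988) - 87/(-48290) = (1/14988)/28874 - 87*(-1/48290) = (1/28874)*(1/14988) + 87/48290 = 1/432763512 + 87/48290 = 18825236917/10449074997240 ≈ 0.0018016)
1/D = 1/(18825236917/10449074997240) = 10449074997240/18825236917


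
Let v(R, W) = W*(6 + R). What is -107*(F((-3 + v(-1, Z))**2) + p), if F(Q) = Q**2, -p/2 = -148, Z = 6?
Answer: -56895859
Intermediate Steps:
p = 296 (p = -2*(-148) = 296)
-107*(F((-3 + v(-1, Z))**2) + p) = -107*(((-3 + 6*(6 - 1))**2)**2 + 296) = -107*(((-3 + 6*5)**2)**2 + 296) = -107*(((-3 + 30)**2)**2 + 296) = -107*((27**2)**2 + 296) = -107*(729**2 + 296) = -107*(531441 + 296) = -107*531737 = -56895859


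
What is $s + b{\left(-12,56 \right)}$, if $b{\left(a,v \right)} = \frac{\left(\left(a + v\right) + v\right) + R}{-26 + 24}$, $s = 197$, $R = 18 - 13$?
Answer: $\frac{289}{2} \approx 144.5$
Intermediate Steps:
$R = 5$ ($R = 18 - 13 = 5$)
$b{\left(a,v \right)} = - \frac{5}{2} - v - \frac{a}{2}$ ($b{\left(a,v \right)} = \frac{\left(\left(a + v\right) + v\right) + 5}{-26 + 24} = \frac{\left(a + 2 v\right) + 5}{-2} = \left(5 + a + 2 v\right) \left(- \frac{1}{2}\right) = - \frac{5}{2} - v - \frac{a}{2}$)
$s + b{\left(-12,56 \right)} = 197 - \frac{105}{2} = \frac{289}{2}$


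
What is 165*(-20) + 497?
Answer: -2803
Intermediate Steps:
165*(-20) + 497 = -3300 + 497 = -2803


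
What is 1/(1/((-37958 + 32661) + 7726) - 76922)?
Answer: -2429/186843537 ≈ -1.3000e-5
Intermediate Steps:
1/(1/((-37958 + 32661) + 7726) - 76922) = 1/(1/(-5297 + 7726) - 76922) = 1/(1/2429 - 76922) = 1/(-186843537/2429) = -2429/186843537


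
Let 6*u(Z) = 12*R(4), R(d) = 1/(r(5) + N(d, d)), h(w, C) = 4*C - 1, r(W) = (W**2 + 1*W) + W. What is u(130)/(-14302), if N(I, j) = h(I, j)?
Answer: -1/357550 ≈ -2.7968e-6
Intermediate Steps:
r(W) = W**2 + 2*W (r(W) = (W**2 + W) + W = (W + W**2) + W = W**2 + 2*W)
h(w, C) = -1 + 4*C
N(I, j) = -1 + 4*j
R(d) = 1/(34 + 4*d) (R(d) = 1/(5*(2 + 5) + (-1 + 4*d)) = 1/(5*7 + (-1 + 4*d)) = 1/(35 + (-1 + 4*d)) = 1/(34 + 4*d))
u(Z) = 1/25 (u(Z) = (12*(1/(2*(17 + 2*4))))/6 = (12*(1/(2*(17 + 8))))/6 = (12*((1/2)/25))/6 = (12*((1/2)*(1/25)))/6 = (12*(1/50))/6 = (1/6)*(6/25) = 1/25)
u(130)/(-14302) = (1/25)/(-14302) = (1/25)*(-1/14302) = -1/357550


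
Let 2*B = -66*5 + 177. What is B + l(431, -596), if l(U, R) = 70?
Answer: -13/2 ≈ -6.5000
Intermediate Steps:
B = -153/2 (B = (-66*5 + 177)/2 = (-330 + 177)/2 = (1/2)*(-153) = -153/2 ≈ -76.500)
B + l(431, -596) = -153/2 + 70 = -13/2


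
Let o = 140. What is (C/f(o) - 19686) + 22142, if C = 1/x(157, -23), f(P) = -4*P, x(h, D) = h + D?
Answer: 184298239/75040 ≈ 2456.0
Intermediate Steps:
x(h, D) = D + h
C = 1/134 (C = 1/(-23 + 157) = 1/134 ≈ 0.0074627)
(C/f(o) - 19686) + 22142 = (1/(134*((-4*140))) - 19686) + 22142 = ((1/134)/(-560) - 19686) + 22142 = ((1/134)*(-1/560) - 19686) + 22142 = (-1/75040 - 19686) + 22142 = -1477237441/75040 + 22142 = 184298239/75040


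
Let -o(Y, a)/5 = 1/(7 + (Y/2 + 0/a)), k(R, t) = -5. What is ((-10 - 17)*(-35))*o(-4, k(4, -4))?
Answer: -945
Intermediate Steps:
o(Y, a) = -5/(7 + Y/2) (o(Y, a) = -5/(7 + (Y/2 + 0/a)) = -5/(7 + (Y*(½) + 0)) = -5/(7 + (Y/2 + 0)) = -5/(7 + Y/2))
((-10 - 17)*(-35))*o(-4, k(4, -4)) = ((-10 - 17)*(-35))*(-10/(14 - 4)) = (-27*(-35))*(-10/10) = 945*(-10*⅒) = 945*(-1) = -945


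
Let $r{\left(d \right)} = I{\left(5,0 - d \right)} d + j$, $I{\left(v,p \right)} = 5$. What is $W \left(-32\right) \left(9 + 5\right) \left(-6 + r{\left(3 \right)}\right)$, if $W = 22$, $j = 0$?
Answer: $-88704$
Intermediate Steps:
$r{\left(d \right)} = 5 d$ ($r{\left(d \right)} = 5 d + 0 = 5 d$)
$W \left(-32\right) \left(9 + 5\right) \left(-6 + r{\left(3 \right)}\right) = 22 \left(-32\right) \left(9 + 5\right) \left(-6 + 5 \cdot 3\right) = - 704 \cdot 14 \left(-6 + 15\right) = - 704 \cdot 14 \cdot 9 = \left(-704\right) 126 = -88704$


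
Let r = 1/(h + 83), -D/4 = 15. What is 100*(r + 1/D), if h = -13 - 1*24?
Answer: 35/69 ≈ 0.50725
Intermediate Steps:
h = -37 (h = -13 - 24 = -37)
D = -60 (D = -4*15 = -60)
r = 1/46 (r = 1/(-37 + 83) = 1/46 ≈ 0.021739)
100*(r + 1/D) = 100*(1/46 + 1/(-60)) = 100*(1/46 - 1/60) = 100*(7/1380) = 35/69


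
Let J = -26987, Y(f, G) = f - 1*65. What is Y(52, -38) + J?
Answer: -27000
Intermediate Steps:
Y(f, G) = -65 + f (Y(f, G) = f - 65 = -65 + f)
Y(52, -38) + J = (-65 + 52) - 26987 = -13 - 26987 = -27000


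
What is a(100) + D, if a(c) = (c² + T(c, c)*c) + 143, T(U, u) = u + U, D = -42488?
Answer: -12345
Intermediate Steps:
T(U, u) = U + u
a(c) = 143 + 3*c² (a(c) = (c² + (c + c)*c) + 143 = (c² + (2*c)*c) + 143 = (c² + 2*c²) + 143 = 3*c² + 143 = 143 + 3*c²)
a(100) + D = (143 + 3*100²) - 42488 = (143 + 3*10000) - 42488 = (143 + 30000) - 42488 = 30143 - 42488 = -12345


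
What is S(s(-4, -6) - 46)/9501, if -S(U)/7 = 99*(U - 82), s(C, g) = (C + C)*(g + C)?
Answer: 11088/3167 ≈ 3.5011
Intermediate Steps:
s(C, g) = 2*C*(C + g) (s(C, g) = (2*C)*(C + g) = 2*C*(C + g))
S(U) = 56826 - 693*U (S(U) = -693*(U - 82) = -693*(-82 + U) = -7*(-8118 + 99*U) = 56826 - 693*U)
S(s(-4, -6) - 46)/9501 = (56826 - 693*(2*(-4)*(-4 - 6) - 46))/9501 = (56826 - 693*(2*(-4)*(-10) - 46))*(1/9501) = (56826 - 693*(80 - 46))*(1/9501) = (56826 - 693*34)*(1/9501) = (56826 - 23562)*(1/9501) = 33264*(1/9501) = 11088/3167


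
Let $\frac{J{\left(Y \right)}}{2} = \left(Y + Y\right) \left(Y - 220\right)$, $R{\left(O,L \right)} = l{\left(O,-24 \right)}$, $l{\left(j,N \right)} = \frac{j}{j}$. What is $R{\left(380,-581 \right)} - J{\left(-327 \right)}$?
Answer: $-715475$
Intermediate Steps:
$l{\left(j,N \right)} = 1$
$R{\left(O,L \right)} = 1$
$J{\left(Y \right)} = 4 Y \left(-220 + Y\right)$ ($J{\left(Y \right)} = 2 \left(Y + Y\right) \left(Y - 220\right) = 2 \cdot 2 Y \left(-220 + Y\right) = 4 Y \left(-220 + Y\right)$)
$R{\left(380,-581 \right)} - J{\left(-327 \right)} = 1 - 4 \left(-327\right) \left(-220 - 327\right) = 1 - 4 \left(-327\right) \left(-547\right) = 1 - 715476 = -715475$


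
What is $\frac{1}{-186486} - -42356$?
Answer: $\frac{7898801015}{186486} \approx 42356.0$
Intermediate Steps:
$\frac{1}{-186486} - -42356 = - \frac{1}{186486} + \left(-6832 + 49188\right) = - \frac{1}{186486} + 42356 = \frac{7898801015}{186486}$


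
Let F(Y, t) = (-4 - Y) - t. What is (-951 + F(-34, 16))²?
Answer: 877969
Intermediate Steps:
F(Y, t) = -4 - Y - t
(-951 + F(-34, 16))² = (-951 + (-4 - 1*(-34) - 1*16))² = (-951 + (-4 + 34 - 16))² = (-951 + 14)² = (-937)² = 877969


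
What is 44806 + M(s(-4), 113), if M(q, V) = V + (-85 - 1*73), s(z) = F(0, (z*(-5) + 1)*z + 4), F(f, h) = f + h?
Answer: 44761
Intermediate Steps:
s(z) = 4 + z*(1 - 5*z) (s(z) = 0 + ((z*(-5) + 1)*z + 4) = 0 + ((-5*z + 1)*z + 4) = 0 + ((1 - 5*z)*z + 4) = 0 + (z*(1 - 5*z) + 4) = 0 + (4 + z*(1 - 5*z)) = 4 + z*(1 - 5*z))
M(q, V) = -158 + V (M(q, V) = V + (-85 - 73) = V - 158 = -158 + V)
44806 + M(s(-4), 113) = 44806 + (-158 + 113) = 44806 - 45 = 44761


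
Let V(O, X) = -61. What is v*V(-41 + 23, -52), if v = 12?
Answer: -732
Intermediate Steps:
v*V(-41 + 23, -52) = 12*(-61) = -732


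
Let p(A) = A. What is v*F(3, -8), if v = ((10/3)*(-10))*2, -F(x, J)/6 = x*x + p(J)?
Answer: 400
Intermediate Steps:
F(x, J) = -6*J - 6*x**2 (F(x, J) = -6*(x*x + J) = -6*(x**2 + J) = -6*(J + x**2) = -6*J - 6*x**2)
v = -200/3 (v = ((10*(1/3))*(-10))*2 = ((10/3)*(-10))*2 = -100/3*2 = -200/3 ≈ -66.667)
v*F(3, -8) = -200*(-6*(-8) - 6*3**2)/3 = -200*(48 - 6*9)/3 = -200*(48 - 54)/3 = -200/3*(-6) = 400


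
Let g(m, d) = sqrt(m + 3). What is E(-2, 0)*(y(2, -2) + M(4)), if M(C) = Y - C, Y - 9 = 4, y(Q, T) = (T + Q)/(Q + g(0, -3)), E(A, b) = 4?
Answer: 36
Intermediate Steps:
g(m, d) = sqrt(3 + m)
y(Q, T) = (Q + T)/(Q + sqrt(3)) (y(Q, T) = (T + Q)/(Q + sqrt(3 + 0)) = (Q + T)/(Q + sqrt(3)))
Y = 13 (Y = 9 + 4 = 13)
M(C) = 13 - C
E(-2, 0)*(y(2, -2) + M(4)) = 4*((2 - 2)/(2 + sqrt(3)) + (13 - 1*4)) = 4*(0/(2 + sqrt(3)) + (13 - 4)) = 4*(0 + 9) = 4*9 = 36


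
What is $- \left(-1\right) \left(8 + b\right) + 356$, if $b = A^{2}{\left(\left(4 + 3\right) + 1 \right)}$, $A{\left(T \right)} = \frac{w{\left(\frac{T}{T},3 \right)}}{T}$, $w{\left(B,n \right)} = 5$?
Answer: $\frac{23321}{64} \approx 364.39$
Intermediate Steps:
$A{\left(T \right)} = \frac{5}{T}$
$b = \frac{25}{64}$ ($b = \left(\frac{5}{\left(4 + 3\right) + 1}\right)^{2} = \left(\frac{5}{7 + 1}\right)^{2} = \left(\frac{5}{8}\right)^{2} = \frac{25}{64} \approx 0.39063$)
$- \left(-1\right) \left(8 + b\right) + 356 = - \left(-1\right) \left(8 + \frac{25}{64}\right) + 356 = - \frac{\left(-1\right) 537}{64} + 356 = \left(-1\right) \left(- \frac{537}{64}\right) + 356 = \frac{537}{64} + 356 = \frac{23321}{64}$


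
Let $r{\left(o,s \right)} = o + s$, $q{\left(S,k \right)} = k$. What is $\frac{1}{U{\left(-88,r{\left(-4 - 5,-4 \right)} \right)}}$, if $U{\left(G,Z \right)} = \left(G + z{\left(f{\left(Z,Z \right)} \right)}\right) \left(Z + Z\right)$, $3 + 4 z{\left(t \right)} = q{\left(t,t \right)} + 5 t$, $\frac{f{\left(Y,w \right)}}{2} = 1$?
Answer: $\frac{2}{4459} \approx 0.00044853$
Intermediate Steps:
$f{\left(Y,w \right)} = 2$ ($f{\left(Y,w \right)} = 2 \cdot 1 = 2$)
$z{\left(t \right)} = - \frac{3}{4} + \frac{3 t}{2}$ ($z{\left(t \right)} = - \frac{3}{4} + \frac{t + 5 t}{4} = - \frac{3}{4} + \frac{6 t}{4} = - \frac{3}{4} + \frac{3 t}{2}$)
$U{\left(G,Z \right)} = 2 Z \left(\frac{9}{4} + G\right)$ ($U{\left(G,Z \right)} = \left(G + \left(- \frac{3}{4} + \frac{3}{2} \cdot 2\right)\right) \left(Z + Z\right) = \left(G + \left(- \frac{3}{4} + 3\right)\right) 2 Z = \left(G + \frac{9}{4}\right) 2 Z = \left(\frac{9}{4} + G\right) 2 Z = 2 Z \left(\frac{9}{4} + G\right)$)
$\frac{1}{U{\left(-88,r{\left(-4 - 5,-4 \right)} \right)}} = \frac{1}{\frac{1}{2} \left(\left(-4 - 5\right) - 4\right) \left(9 + 4 \left(-88\right)\right)} = \frac{1}{\frac{1}{2} \left(-9 - 4\right) \left(9 - 352\right)} = \frac{1}{\frac{1}{2} \left(-13\right) \left(-343\right)} = \frac{1}{\frac{4459}{2}} = \frac{2}{4459}$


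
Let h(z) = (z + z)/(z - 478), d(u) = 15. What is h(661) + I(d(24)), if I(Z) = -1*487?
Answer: -87799/183 ≈ -479.78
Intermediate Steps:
h(z) = 2*z/(-478 + z) (h(z) = (2*z)/(-478 + z) = 2*z/(-478 + z))
I(Z) = -487
h(661) + I(d(24)) = 2*661/(-478 + 661) - 487 = 2*661/183 - 487 = 2*661*(1/183) - 487 = 1322/183 - 487 = -87799/183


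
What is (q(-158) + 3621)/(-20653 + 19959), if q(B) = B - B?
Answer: -3621/694 ≈ -5.2176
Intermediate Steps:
q(B) = 0
(q(-158) + 3621)/(-20653 + 19959) = (0 + 3621)/(-20653 + 19959) = 3621/(-694) = 3621*(-1/694) = -3621/694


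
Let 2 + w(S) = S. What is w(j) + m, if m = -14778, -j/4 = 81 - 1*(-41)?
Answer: -15268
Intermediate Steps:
j = -488 (j = -4*(81 - 1*(-41)) = -4*(81 + 41) = -4*122 = -488)
w(S) = -2 + S
w(j) + m = (-2 - 488) - 14778 = -490 - 14778 = -15268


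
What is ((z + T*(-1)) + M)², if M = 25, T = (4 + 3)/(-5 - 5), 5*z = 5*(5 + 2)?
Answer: 106929/100 ≈ 1069.3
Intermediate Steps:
z = 7 (z = (5*(5 + 2))/5 = (5*7)/5 = (⅕)*35 = 7)
T = -7/10 (T = 7/(-10) = 7*(-⅒) = -7/10 ≈ -0.70000)
((z + T*(-1)) + M)² = ((7 - 7/10*(-1)) + 25)² = ((7 + 7/10) + 25)² = (77/10 + 25)² = (327/10)² = 106929/100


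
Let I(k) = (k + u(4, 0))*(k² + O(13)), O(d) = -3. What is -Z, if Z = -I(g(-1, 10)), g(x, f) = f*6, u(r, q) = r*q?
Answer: 215820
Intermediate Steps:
u(r, q) = q*r
g(x, f) = 6*f
I(k) = k*(-3 + k²) (I(k) = (k + 0*4)*(k² - 3) = (k + 0)*(-3 + k²) = k*(-3 + k²))
Z = -215820 (Z = -6*10*(-3 + (6*10)²) = -60*(-3 + 60²) = -60*(-3 + 3600) = -60*3597 = -1*215820 = -215820)
-Z = -1*(-215820) = 215820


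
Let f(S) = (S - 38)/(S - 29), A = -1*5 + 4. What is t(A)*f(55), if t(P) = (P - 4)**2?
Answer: 425/26 ≈ 16.346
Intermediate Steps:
A = -1 (A = -5 + 4 = -1)
t(P) = (-4 + P)**2
f(S) = (-38 + S)/(-29 + S)
t(A)*f(55) = (-4 - 1)**2*((-38 + 55)/(-29 + 55)) = (-5)**2*(17/26) = 25*((1/26)*17) = 25*(17/26) = 425/26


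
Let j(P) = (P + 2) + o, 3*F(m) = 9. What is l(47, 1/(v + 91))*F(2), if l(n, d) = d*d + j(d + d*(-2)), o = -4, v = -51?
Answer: -9717/1600 ≈ -6.0731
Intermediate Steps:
F(m) = 3 (F(m) = (⅓)*9 = 3)
j(P) = -2 + P (j(P) = (P + 2) - 4 = (2 + P) - 4 = -2 + P)
l(n, d) = -2 + d² - d (l(n, d) = d*d + (-2 + (d + d*(-2))) = d² + (-2 + (d - 2*d)) = d² + (-2 - d) = -2 + d² - d)
l(47, 1/(v + 91))*F(2) = (-2 + (1/(-51 + 91))² - 1/(-51 + 91))*3 = (-2 + (1/40)² - 1/40)*3 = (-2 + (1/40)² - 1*1/40)*3 = (-2 + 1/1600 - 1/40)*3 = -3239/1600*3 = -9717/1600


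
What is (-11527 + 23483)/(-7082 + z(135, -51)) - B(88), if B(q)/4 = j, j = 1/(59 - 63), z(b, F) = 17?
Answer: -4891/7065 ≈ -0.69229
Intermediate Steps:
j = -¼ (j = 1/(-4) = -¼ ≈ -0.25000)
B(q) = -1 (B(q) = 4*(-¼) = -1)
(-11527 + 23483)/(-7082 + z(135, -51)) - B(88) = (-11527 + 23483)/(-7082 + 17) - 1*(-1) = 11956/(-7065) + 1 = 11956*(-1/7065) + 1 = -11956/7065 + 1 = -4891/7065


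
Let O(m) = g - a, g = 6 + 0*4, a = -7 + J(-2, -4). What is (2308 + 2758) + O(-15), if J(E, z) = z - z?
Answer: 5079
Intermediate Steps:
J(E, z) = 0
a = -7 (a = -7 + 0 = -7)
g = 6 (g = 6 + 0 = 6)
O(m) = 13 (O(m) = 6 - 1*(-7) = 6 + 7 = 13)
(2308 + 2758) + O(-15) = (2308 + 2758) + 13 = 5066 + 13 = 5079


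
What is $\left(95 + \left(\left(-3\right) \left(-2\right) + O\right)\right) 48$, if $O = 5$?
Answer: $5088$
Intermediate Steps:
$\left(95 + \left(\left(-3\right) \left(-2\right) + O\right)\right) 48 = \left(95 + \left(\left(-3\right) \left(-2\right) + 5\right)\right) 48 = \left(95 + \left(6 + 5\right)\right) 48 = \left(95 + 11\right) 48 = 106 \cdot 48 = 5088$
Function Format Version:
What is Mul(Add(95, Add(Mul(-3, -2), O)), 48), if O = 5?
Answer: 5088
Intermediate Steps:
Mul(Add(95, Add(Mul(-3, -2), O)), 48) = Mul(Add(95, Add(Mul(-3, -2), 5)), 48) = Mul(Add(95, Add(6, 5)), 48) = Mul(Add(95, 11), 48) = Mul(106, 48) = 5088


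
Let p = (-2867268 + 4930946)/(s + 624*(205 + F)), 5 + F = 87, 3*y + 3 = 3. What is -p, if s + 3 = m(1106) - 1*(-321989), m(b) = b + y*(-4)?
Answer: -1031839/251090 ≈ -4.1094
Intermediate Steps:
y = 0 (y = -1 + (⅓)*3 = -1 + 1 = 0)
F = 82 (F = -5 + 87 = 82)
m(b) = b (m(b) = b + 0*(-4) = b + 0 = b)
s = 323092 (s = -3 + (1106 - 1*(-321989)) = -3 + (1106 + 321989) = -3 + 323095 = 323092)
p = 1031839/251090 (p = (-2867268 + 4930946)/(323092 + 624*(205 + 82)) = 2063678/(323092 + 624*287) = 2063678/(323092 + 179088) = 2063678/502180 = 2063678*(1/502180) = 1031839/251090 ≈ 4.1094)
-p = -1*1031839/251090 = -1031839/251090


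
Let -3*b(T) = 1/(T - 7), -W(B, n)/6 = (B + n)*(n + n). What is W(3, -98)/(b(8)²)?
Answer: -1005480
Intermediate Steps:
W(B, n) = -12*n*(B + n) (W(B, n) = -6*(B + n)*(n + n) = -6*(B + n)*2*n = -12*n*(B + n))
b(T) = -1/(3*(-7 + T)) (b(T) = -1/(3*(T - 7)) = -1/(3*(-7 + T)))
W(3, -98)/(b(8)²) = (-12*(-98)*(3 - 98))/((-1/(-21 + 3*8))²) = (-12*(-98)*(-95))/((-1/(-21 + 24))²) = -111720/((-1/3)²) = -111720/((-1*⅓)²) = -111720/((-⅓)²) = -111720/⅑ = -111720*9 = -1005480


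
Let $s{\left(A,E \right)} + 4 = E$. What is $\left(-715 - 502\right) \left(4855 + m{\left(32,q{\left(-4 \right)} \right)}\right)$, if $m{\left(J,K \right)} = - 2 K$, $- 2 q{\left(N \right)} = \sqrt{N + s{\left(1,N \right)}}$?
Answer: $-5908535 - 2434 i \sqrt{3} \approx -5.9085 \cdot 10^{6} - 4215.8 i$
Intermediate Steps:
$s{\left(A,E \right)} = -4 + E$
$q{\left(N \right)} = - \frac{\sqrt{-4 + 2 N}}{2}$ ($q{\left(N \right)} = - \frac{\sqrt{N + \left(-4 + N\right)}}{2} = - \frac{\sqrt{-4 + 2 N}}{2}$)
$\left(-715 - 502\right) \left(4855 + m{\left(32,q{\left(-4 \right)} \right)}\right) = \left(-715 - 502\right) \left(4855 - 2 \left(- \frac{\sqrt{-4 + 2 \left(-4\right)}}{2}\right)\right) = - 1217 \left(4855 - 2 \left(- \frac{\sqrt{-4 - 8}}{2}\right)\right) = - 1217 \left(4855 - 2 \left(- \frac{\sqrt{-12}}{2}\right)\right) = - 1217 \left(4855 - 2 \left(- \frac{2 i \sqrt{3}}{2}\right)\right) = - 1217 \left(4855 - 2 \left(- i \sqrt{3}\right)\right) = - 1217 \left(4855 + 2 i \sqrt{3}\right) = -5908535 - 2434 i \sqrt{3}$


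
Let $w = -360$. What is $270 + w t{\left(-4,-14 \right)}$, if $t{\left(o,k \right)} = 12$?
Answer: $-4050$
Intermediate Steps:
$270 + w t{\left(-4,-14 \right)} = 270 - 4320 = -4050$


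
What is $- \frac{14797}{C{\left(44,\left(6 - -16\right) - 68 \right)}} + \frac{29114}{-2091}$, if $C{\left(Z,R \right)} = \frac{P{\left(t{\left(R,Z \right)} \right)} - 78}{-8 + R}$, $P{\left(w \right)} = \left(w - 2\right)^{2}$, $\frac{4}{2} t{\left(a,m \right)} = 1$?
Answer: $- \frac{2230658458}{211191} \approx -10562.0$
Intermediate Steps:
$t{\left(a,m \right)} = \frac{1}{2}$ ($t{\left(a,m \right)} = \frac{1}{2} \cdot 1 = \frac{1}{2}$)
$P{\left(w \right)} = \left(-2 + w\right)^{2}$
$C{\left(Z,R \right)} = - \frac{303}{4 \left(-8 + R\right)}$ ($C{\left(Z,R \right)} = \frac{\left(-2 + \frac{1}{2}\right)^{2} - 78}{-8 + R} = \frac{\left(- \frac{3}{2}\right)^{2} - 78}{-8 + R} = \frac{\frac{9}{4} - 78}{-8 + R} = - \frac{303}{4 \left(-8 + R\right)}$)
$- \frac{14797}{C{\left(44,\left(6 - -16\right) - 68 \right)}} + \frac{29114}{-2091} = - \frac{14797}{\left(-303\right) \frac{1}{-32 + 4 \left(\left(6 - -16\right) - 68\right)}} + \frac{29114}{-2091} = - \frac{14797}{\left(-303\right) \frac{1}{-32 + 4 \left(\left(6 + 16\right) - 68\right)}} + 29114 \left(- \frac{1}{2091}\right) = - \frac{14797}{\left(-303\right) \frac{1}{-32 + 4 \left(22 - 68\right)}} - \frac{29114}{2091} = - \frac{14797}{\left(-303\right) \frac{1}{-32 + 4 \left(-46\right)}} - \frac{29114}{2091} = - \frac{14797}{\left(-303\right) \frac{1}{-32 - 184}} - \frac{29114}{2091} = - \frac{14797}{\left(-303\right) \frac{1}{-216}} - \frac{29114}{2091} = - \frac{14797}{\left(-303\right) \left(- \frac{1}{216}\right)} - \frac{29114}{2091} = - \frac{14797}{\frac{101}{72}} - \frac{29114}{2091} = \left(-14797\right) \frac{72}{101} - \frac{29114}{2091} = - \frac{1065384}{101} - \frac{29114}{2091} = - \frac{2230658458}{211191}$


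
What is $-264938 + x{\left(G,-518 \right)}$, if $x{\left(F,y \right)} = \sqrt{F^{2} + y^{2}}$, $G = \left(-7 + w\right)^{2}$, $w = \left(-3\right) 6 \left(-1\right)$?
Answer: $-264938 + \sqrt{282965} \approx -2.6441 \cdot 10^{5}$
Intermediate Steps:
$w = 18$ ($w = \left(-18\right) \left(-1\right) = 18$)
$G = 121$ ($G = \left(-7 + 18\right)^{2} = 11^{2} = 121$)
$-264938 + x{\left(G,-518 \right)} = -264938 + \sqrt{121^{2} + \left(-518\right)^{2}} = -264938 + \sqrt{14641 + 268324} = -264938 + \sqrt{282965}$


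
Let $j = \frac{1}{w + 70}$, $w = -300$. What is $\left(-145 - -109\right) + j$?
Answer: $- \frac{8281}{230} \approx -36.004$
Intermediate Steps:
$j = - \frac{1}{230}$ ($j = \frac{1}{-300 + 70} = \frac{1}{-230} = - \frac{1}{230} \approx -0.0043478$)
$\left(-145 - -109\right) + j = \left(-145 - -109\right) - \frac{1}{230} = \left(-145 + \left(-18 + 127\right)\right) - \frac{1}{230} = \left(-145 + 109\right) - \frac{1}{230} = -36 - \frac{1}{230} = - \frac{8281}{230}$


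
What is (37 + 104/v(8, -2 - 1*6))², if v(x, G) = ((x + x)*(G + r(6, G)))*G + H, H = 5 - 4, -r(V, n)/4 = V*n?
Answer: 759134066089/554649601 ≈ 1368.7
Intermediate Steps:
r(V, n) = -4*V*n
H = 1
v(x, G) = 1 - 46*x*G² (v(x, G) = ((x + x)*(G - 4*6*G))*G + 1 = ((2*x)*(G - 24*G))*G + 1 = ((2*x)*(-23*G))*G + 1 = (-46*G*x)*G + 1 = -46*x*G² + 1 = 1 - 46*x*G²)
(37 + 104/v(8, -2 - 1*6))² = (37 + 104/(1 - 46*8*(-2 - 1*6)²))² = (37 + 104/(1 - 46*8*(-2 - 6)²))² = (37 + 104/(1 - 46*8*(-8)²))² = (37 + 104/(1 - 46*8*64))² = (37 + 104/(1 - 23552))² = (37 + 104/(-23551))² = (37 + 104*(-1/23551))² = (37 - 104/23551)² = (871283/23551)² = 759134066089/554649601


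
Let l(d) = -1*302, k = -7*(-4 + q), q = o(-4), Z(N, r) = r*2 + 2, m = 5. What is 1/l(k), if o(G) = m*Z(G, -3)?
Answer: -1/302 ≈ -0.0033113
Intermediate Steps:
Z(N, r) = 2 + 2*r (Z(N, r) = 2*r + 2 = 2 + 2*r)
o(G) = -20 (o(G) = 5*(2 + 2*(-3)) = 5*(2 - 6) = 5*(-4) = -20)
q = -20
k = 168 (k = -7*(-4 - 20) = -7*(-24) = 168)
l(d) = -302
1/l(k) = 1/(-302) = -1/302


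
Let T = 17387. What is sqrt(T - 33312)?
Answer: 35*I*sqrt(13) ≈ 126.19*I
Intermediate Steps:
sqrt(T - 33312) = sqrt(17387 - 33312) = sqrt(-15925) = 35*I*sqrt(13)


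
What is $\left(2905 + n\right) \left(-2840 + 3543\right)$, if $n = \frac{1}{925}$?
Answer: $\frac{51055394}{25} \approx 2.0422 \cdot 10^{6}$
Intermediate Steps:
$n = \frac{1}{925} \approx 0.0010811$
$\left(2905 + n\right) \left(-2840 + 3543\right) = \left(2905 + \frac{1}{925}\right) \left(-2840 + 3543\right) = \frac{2687126}{925} \cdot 703 = \frac{51055394}{25}$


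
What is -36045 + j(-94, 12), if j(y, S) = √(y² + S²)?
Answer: -36045 + 2*√2245 ≈ -35950.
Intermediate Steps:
j(y, S) = √(S² + y²)
-36045 + j(-94, 12) = -36045 + √(12² + (-94)²) = -36045 + √(144 + 8836) = -36045 + √8980 = -36045 + 2*√2245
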